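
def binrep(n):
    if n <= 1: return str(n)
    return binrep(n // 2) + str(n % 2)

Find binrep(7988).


binrep(7988) = binrep(3994) + '0'
binrep(3994) = binrep(1997) + '0'
binrep(1997) = binrep(998) + '1'
binrep(998) = binrep(499) + '0'
binrep(499) = binrep(249) + '1'
binrep(249) = binrep(124) + '1'
binrep(124) = binrep(62) + '0'
binrep(62) = binrep(31) + '0'
binrep(31) = binrep(15) + '1'
binrep(15) = binrep(7) + '1'
binrep(7) = binrep(3) + '1'
binrep(3) = binrep(1) + '1'
binrep(1) = '1'  (base case)
Concatenating: '1' + '1' + '1' + '1' + '1' + '0' + '0' + '1' + '1' + '0' + '1' + '0' + '0' = '1111100110100'

1111100110100


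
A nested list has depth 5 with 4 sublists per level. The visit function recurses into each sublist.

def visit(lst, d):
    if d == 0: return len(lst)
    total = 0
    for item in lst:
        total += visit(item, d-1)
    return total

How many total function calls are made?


At depth 0 (root): 1 call
At depth 1: each of 1 parents calls visit on 4 children = 4 calls
At depth 2: each of 4 parents calls visit on 4 children = 16 calls
At depth 3: each of 16 parents calls visit on 4 children = 64 calls
At depth 4: each of 64 parents calls visit on 4 children = 256 calls
At depth 5: each of 256 parents calls visit on 4 children = 1024 calls
Total: 1 + 4 + 16 + 64 + 256 + 1024 = 1365

1365


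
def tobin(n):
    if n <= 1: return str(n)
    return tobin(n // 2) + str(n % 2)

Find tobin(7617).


tobin(7617) = tobin(3808) + '1'
tobin(3808) = tobin(1904) + '0'
tobin(1904) = tobin(952) + '0'
tobin(952) = tobin(476) + '0'
tobin(476) = tobin(238) + '0'
tobin(238) = tobin(119) + '0'
tobin(119) = tobin(59) + '1'
tobin(59) = tobin(29) + '1'
tobin(29) = tobin(14) + '1'
tobin(14) = tobin(7) + '0'
tobin(7) = tobin(3) + '1'
tobin(3) = tobin(1) + '1'
tobin(1) = '1'  (base case)
Concatenating: '1' + '1' + '1' + '0' + '1' + '1' + '1' + '0' + '0' + '0' + '0' + '0' + '1' = '1110111000001'

1110111000001


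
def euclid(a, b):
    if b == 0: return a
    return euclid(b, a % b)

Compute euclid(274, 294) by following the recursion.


euclid(274, 294) = euclid(294, 274)
euclid(294, 274) = euclid(274, 20)
euclid(274, 20) = euclid(20, 14)
euclid(20, 14) = euclid(14, 6)
euclid(14, 6) = euclid(6, 2)
euclid(6, 2) = euclid(2, 0)
euclid(2, 0) = 2  (base case)

2


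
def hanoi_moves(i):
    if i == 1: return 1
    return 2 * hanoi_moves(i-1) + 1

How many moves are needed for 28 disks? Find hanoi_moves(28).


hanoi_moves(28) = 2 * hanoi_moves(27) + 1
hanoi_moves(27) = 2 * hanoi_moves(26) + 1
hanoi_moves(26) = 2 * hanoi_moves(25) + 1
hanoi_moves(25) = 2 * hanoi_moves(24) + 1
hanoi_moves(24) = 2 * hanoi_moves(23) + 1
hanoi_moves(23) = 2 * hanoi_moves(22) + 1
hanoi_moves(22) = 2 * hanoi_moves(21) + 1
hanoi_moves(21) = 2 * hanoi_moves(20) + 1
hanoi_moves(20) = 2 * hanoi_moves(19) + 1
hanoi_moves(19) = 2 * hanoi_moves(18) + 1
hanoi_moves(18) = 2 * hanoi_moves(17) + 1
hanoi_moves(17) = 2 * hanoi_moves(16) + 1
hanoi_moves(16) = 2 * hanoi_moves(15) + 1
hanoi_moves(15) = 2 * hanoi_moves(14) + 1
hanoi_moves(14) = 2 * hanoi_moves(13) + 1
hanoi_moves(13) = 2 * hanoi_moves(12) + 1
hanoi_moves(12) = 2 * hanoi_moves(11) + 1
hanoi_moves(11) = 2 * hanoi_moves(10) + 1
hanoi_moves(10) = 2 * hanoi_moves(9) + 1
hanoi_moves(9) = 2 * hanoi_moves(8) + 1
hanoi_moves(8) = 2 * hanoi_moves(7) + 1
hanoi_moves(7) = 2 * hanoi_moves(6) + 1
hanoi_moves(6) = 2 * hanoi_moves(5) + 1
hanoi_moves(5) = 2 * hanoi_moves(4) + 1
hanoi_moves(4) = 2 * hanoi_moves(3) + 1
hanoi_moves(3) = 2 * hanoi_moves(2) + 1
hanoi_moves(2) = 2 * hanoi_moves(1) + 1
hanoi_moves(1) = 1  (base case)
hanoi_moves(2) = 2 * 1 + 1 = 3
hanoi_moves(3) = 2 * 3 + 1 = 7
hanoi_moves(4) = 2 * 7 + 1 = 15
hanoi_moves(5) = 2 * 15 + 1 = 31
hanoi_moves(6) = 2 * 31 + 1 = 63
hanoi_moves(7) = 2 * 63 + 1 = 127
hanoi_moves(8) = 2 * 127 + 1 = 255
hanoi_moves(9) = 2 * 255 + 1 = 511
hanoi_moves(10) = 2 * 511 + 1 = 1023
hanoi_moves(11) = 2 * 1023 + 1 = 2047
hanoi_moves(12) = 2 * 2047 + 1 = 4095
hanoi_moves(13) = 2 * 4095 + 1 = 8191
hanoi_moves(14) = 2 * 8191 + 1 = 16383
hanoi_moves(15) = 2 * 16383 + 1 = 32767
hanoi_moves(16) = 2 * 32767 + 1 = 65535
hanoi_moves(17) = 2 * 65535 + 1 = 131071
hanoi_moves(18) = 2 * 131071 + 1 = 262143
hanoi_moves(19) = 2 * 262143 + 1 = 524287
hanoi_moves(20) = 2 * 524287 + 1 = 1048575
hanoi_moves(21) = 2 * 1048575 + 1 = 2097151
hanoi_moves(22) = 2 * 2097151 + 1 = 4194303
hanoi_moves(23) = 2 * 4194303 + 1 = 8388607
hanoi_moves(24) = 2 * 8388607 + 1 = 16777215
hanoi_moves(25) = 2 * 16777215 + 1 = 33554431
hanoi_moves(26) = 2 * 33554431 + 1 = 67108863
hanoi_moves(27) = 2 * 67108863 + 1 = 134217727
hanoi_moves(28) = 2 * 134217727 + 1 = 268435455

268435455


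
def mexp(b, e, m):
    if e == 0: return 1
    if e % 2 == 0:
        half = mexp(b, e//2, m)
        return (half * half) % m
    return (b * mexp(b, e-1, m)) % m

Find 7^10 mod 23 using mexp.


mexp(7, 10, 23): e is even, compute mexp(7, 5, 23)
  mexp(7, 5, 23): e is odd, compute mexp(7, 4, 23)
    mexp(7, 4, 23): e is even, compute mexp(7, 2, 23)
      mexp(7, 2, 23): e is even, compute mexp(7, 1, 23)
        mexp(7, 1, 23): e is odd, compute mexp(7, 0, 23)
          mexp(7, 0, 23) = 1
        (7 * 1) % 23 = 7
      half=7, (7*7) % 23 = 3
    half=3, (3*3) % 23 = 9
  (7 * 9) % 23 = 17
half=17, (17*17) % 23 = 13

13


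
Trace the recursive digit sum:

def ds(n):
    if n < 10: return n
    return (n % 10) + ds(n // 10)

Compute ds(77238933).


ds(77238933) = 3 + ds(7723893)
ds(7723893) = 3 + ds(772389)
ds(772389) = 9 + ds(77238)
ds(77238) = 8 + ds(7723)
ds(7723) = 3 + ds(772)
ds(772) = 2 + ds(77)
ds(77) = 7 + ds(7)
ds(7) = 7  (base case)
Total: 3 + 3 + 9 + 8 + 3 + 2 + 7 + 7 = 42

42


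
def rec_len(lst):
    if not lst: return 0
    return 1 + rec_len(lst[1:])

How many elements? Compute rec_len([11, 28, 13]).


rec_len([11, 28, 13]) = 1 + rec_len([28, 13])
rec_len([28, 13]) = 1 + rec_len([13])
rec_len([13]) = 1 + rec_len([])
rec_len([]) = 0  (base case)
Unwinding: 1 + 1 + 1 + 0 = 3

3


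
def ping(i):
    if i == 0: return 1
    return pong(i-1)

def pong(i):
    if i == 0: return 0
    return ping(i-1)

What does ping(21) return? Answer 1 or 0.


ping(21) = pong(20)
pong(20) = ping(19)
ping(19) = pong(18)
pong(18) = ping(17)
ping(17) = pong(16)
pong(16) = ping(15)
ping(15) = pong(14)
pong(14) = ping(13)
ping(13) = pong(12)
pong(12) = ping(11)
ping(11) = pong(10)
pong(10) = ping(9)
ping(9) = pong(8)
pong(8) = ping(7)
ping(7) = pong(6)
pong(6) = ping(5)
ping(5) = pong(4)
pong(4) = ping(3)
ping(3) = pong(2)
pong(2) = ping(1)
ping(1) = pong(0)
pong(0) = 0  (base case)
Result: 0

0


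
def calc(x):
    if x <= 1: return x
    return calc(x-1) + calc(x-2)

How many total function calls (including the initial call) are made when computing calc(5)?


Let C(n) = total calls for calc(n)
C(0) = 1, C(1) = 1
C(2) = 1 + C(1) + C(0) = 1 + 1 + 1 = 3
C(3) = 1 + C(2) + C(1) = 1 + 3 + 1 = 5
C(4) = 1 + C(3) + C(2) = 1 + 5 + 3 = 9
C(5) = 1 + C(4) + C(3) = 1 + 9 + 5 = 15

15


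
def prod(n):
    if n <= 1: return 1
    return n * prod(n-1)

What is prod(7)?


prod(7)
= 7 * prod(6)
= 7 * 6 * prod(5)
= 7 * 6 * 5 * prod(4)
= 7 * 6 * 5 * 4 * prod(3)
= 7 * 6 * 5 * 4 * 3 * prod(2)
= 7 * 6 * 5 * 4 * 3 * 2 * prod(1)
= 7 * 6 * 5 * 4 * 3 * 2 * 1
= 5040

5040


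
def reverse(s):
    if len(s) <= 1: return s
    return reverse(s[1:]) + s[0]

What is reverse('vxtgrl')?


reverse('vxtgrl') = reverse('xtgrl') + 'v'
reverse('xtgrl') = reverse('tgrl') + 'x'
reverse('tgrl') = reverse('grl') + 't'
reverse('grl') = reverse('rl') + 'g'
reverse('rl') = reverse('l') + 'r'
reverse('l') = 'l'  (base case)
Concatenating: 'l' + 'r' + 'g' + 't' + 'x' + 'v' = 'lrgtxv'

lrgtxv


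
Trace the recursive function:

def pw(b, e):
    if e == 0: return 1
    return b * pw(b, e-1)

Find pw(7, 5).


pw(7, 5)
= 7 * pw(7, 4)
= 7 * 7 * pw(7, 3)
= 7 * 7 * 7 * pw(7, 2)
= 7 * 7 * 7 * 7 * pw(7, 1)
= 7 * 7 * 7 * 7 * 7 * pw(7, 0)
= 7 * 7 * 7 * 7 * 7 * 1
= 16807

16807


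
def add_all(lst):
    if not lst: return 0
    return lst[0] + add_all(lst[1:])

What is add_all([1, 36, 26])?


add_all([1, 36, 26]) = 1 + add_all([36, 26])
add_all([36, 26]) = 36 + add_all([26])
add_all([26]) = 26 + add_all([])
add_all([]) = 0  (base case)
Total: 1 + 36 + 26 + 0 = 63

63


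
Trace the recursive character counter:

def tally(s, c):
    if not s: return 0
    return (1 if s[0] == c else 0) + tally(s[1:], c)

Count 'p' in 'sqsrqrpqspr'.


s[0]='s' != 'p' -> 0
s[0]='q' != 'p' -> 0
s[0]='s' != 'p' -> 0
s[0]='r' != 'p' -> 0
s[0]='q' != 'p' -> 0
s[0]='r' != 'p' -> 0
s[0]='p' == 'p' -> 1
s[0]='q' != 'p' -> 0
s[0]='s' != 'p' -> 0
s[0]='p' == 'p' -> 1
s[0]='r' != 'p' -> 0
Sum: 0 + 0 + 0 + 0 + 0 + 0 + 1 + 0 + 0 + 1 + 0 = 2

2


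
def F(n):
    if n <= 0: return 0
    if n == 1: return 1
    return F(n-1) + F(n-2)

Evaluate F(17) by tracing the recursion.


Computing F(17) bottom-up:
F(0) = 0
F(1) = 1
F(2) = F(1) + F(0) = 1 + 0 = 1
F(3) = F(2) + F(1) = 1 + 1 = 2
F(4) = F(3) + F(2) = 2 + 1 = 3
F(5) = F(4) + F(3) = 3 + 2 = 5
F(6) = F(5) + F(4) = 5 + 3 = 8
F(7) = F(6) + F(5) = 8 + 5 = 13
F(8) = F(7) + F(6) = 13 + 8 = 21
F(9) = F(8) + F(7) = 21 + 13 = 34
F(10) = F(9) + F(8) = 34 + 21 = 55
F(11) = F(10) + F(9) = 55 + 34 = 89
F(12) = F(11) + F(10) = 89 + 55 = 144
F(13) = F(12) + F(11) = 144 + 89 = 233
F(14) = F(13) + F(12) = 233 + 144 = 377
F(15) = F(14) + F(13) = 377 + 233 = 610
F(16) = F(15) + F(14) = 610 + 377 = 987
F(17) = F(16) + F(15) = 987 + 610 = 1597

1597


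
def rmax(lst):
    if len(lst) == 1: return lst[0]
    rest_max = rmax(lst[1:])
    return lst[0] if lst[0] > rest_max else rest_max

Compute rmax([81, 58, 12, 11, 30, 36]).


rmax([81, 58, 12, 11, 30, 36]): compare 81 with rmax([58, 12, 11, 30, 36])
rmax([58, 12, 11, 30, 36]): compare 58 with rmax([12, 11, 30, 36])
rmax([12, 11, 30, 36]): compare 12 with rmax([11, 30, 36])
rmax([11, 30, 36]): compare 11 with rmax([30, 36])
rmax([30, 36]): compare 30 with rmax([36])
rmax([36]) = 36  (base case)
Compare 30 with 36 -> 36
Compare 11 with 36 -> 36
Compare 12 with 36 -> 36
Compare 58 with 36 -> 58
Compare 81 with 58 -> 81

81


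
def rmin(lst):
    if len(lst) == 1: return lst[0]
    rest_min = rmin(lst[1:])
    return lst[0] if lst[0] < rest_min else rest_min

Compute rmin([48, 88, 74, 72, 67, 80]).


rmin([48, 88, 74, 72, 67, 80]): compare 48 with rmin([88, 74, 72, 67, 80])
rmin([88, 74, 72, 67, 80]): compare 88 with rmin([74, 72, 67, 80])
rmin([74, 72, 67, 80]): compare 74 with rmin([72, 67, 80])
rmin([72, 67, 80]): compare 72 with rmin([67, 80])
rmin([67, 80]): compare 67 with rmin([80])
rmin([80]) = 80  (base case)
Compare 67 with 80 -> 67
Compare 72 with 67 -> 67
Compare 74 with 67 -> 67
Compare 88 with 67 -> 67
Compare 48 with 67 -> 48

48


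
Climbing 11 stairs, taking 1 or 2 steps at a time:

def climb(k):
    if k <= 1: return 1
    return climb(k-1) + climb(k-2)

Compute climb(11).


Building up from base cases:
climb(0) = 1
climb(1) = 1
climb(2) = climb(1) + climb(0) = 1 + 1 = 2
climb(3) = climb(2) + climb(1) = 2 + 1 = 3
climb(4) = climb(3) + climb(2) = 3 + 2 = 5
climb(5) = climb(4) + climb(3) = 5 + 3 = 8
climb(6) = climb(5) + climb(4) = 8 + 5 = 13
climb(7) = climb(6) + climb(5) = 13 + 8 = 21
climb(8) = climb(7) + climb(6) = 21 + 13 = 34
climb(9) = climb(8) + climb(7) = 34 + 21 = 55
climb(10) = climb(9) + climb(8) = 55 + 34 = 89
climb(11) = climb(10) + climb(9) = 89 + 55 = 144

144


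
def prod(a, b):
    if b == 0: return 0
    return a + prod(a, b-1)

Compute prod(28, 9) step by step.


prod(28, 9) = 28 + prod(28, 8)
prod(28, 8) = 28 + prod(28, 7)
prod(28, 7) = 28 + prod(28, 6)
prod(28, 6) = 28 + prod(28, 5)
prod(28, 5) = 28 + prod(28, 4)
prod(28, 4) = 28 + prod(28, 3)
prod(28, 3) = 28 + prod(28, 2)
prod(28, 2) = 28 + prod(28, 1)
prod(28, 1) = 28 + prod(28, 0)
prod(28, 0) = 0  (base case)
Total: 28 + 28 + 28 + 28 + 28 + 28 + 28 + 28 + 28 + 0 = 252

252


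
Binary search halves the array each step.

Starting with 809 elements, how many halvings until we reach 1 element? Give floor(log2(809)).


809 / 2 = 404
404 / 2 = 202
202 / 2 = 101
101 / 2 = 50
50 / 2 = 25
25 / 2 = 12
12 / 2 = 6
6 / 2 = 3
3 / 2 = 1
Reached 1 after 9 halvings

9


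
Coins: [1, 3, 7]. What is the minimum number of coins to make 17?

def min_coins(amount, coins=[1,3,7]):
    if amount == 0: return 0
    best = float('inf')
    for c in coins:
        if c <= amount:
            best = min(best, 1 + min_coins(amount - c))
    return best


Building up with DP:
min_coins(0) = 0
min_coins(1) = min(1+min_coins(0)=1+0=1) = 1
min_coins(2) = min(1+min_coins(1)=1+1=2) = 2
min_coins(3) = min(1+min_coins(2)=1+2=3, 1+min_coins(0)=1+0=1) = 1
min_coins(4) = min(1+min_coins(3)=1+1=2, 1+min_coins(1)=1+1=2) = 2
min_coins(5) = min(1+min_coins(4)=1+2=3, 1+min_coins(2)=1+2=3) = 3
min_coins(6) = min(1+min_coins(5)=1+3=4, 1+min_coins(3)=1+1=2) = 2
min_coins(7) = min(1+min_coins(6)=1+2=3, 1+min_coins(4)=1+2=3, 1+min_coins(0)=1+0=1) = 1
min_coins(8) = min(1+min_coins(7)=1+1=2, 1+min_coins(5)=1+3=4, 1+min_coins(1)=1+1=2) = 2
min_coins(9) = min(1+min_coins(8)=1+2=3, 1+min_coins(6)=1+2=3, 1+min_coins(2)=1+2=3) = 3
min_coins(10) = min(1+min_coins(9)=1+3=4, 1+min_coins(7)=1+1=2, 1+min_coins(3)=1+1=2) = 2
min_coins(11) = min(1+min_coins(10)=1+2=3, 1+min_coins(8)=1+2=3, 1+min_coins(4)=1+2=3) = 3
min_coins(12) = min(1+min_coins(11)=1+3=4, 1+min_coins(9)=1+3=4, 1+min_coins(5)=1+3=4) = 4
min_coins(13) = min(1+min_coins(12)=1+4=5, 1+min_coins(10)=1+2=3, 1+min_coins(6)=1+2=3) = 3
min_coins(14) = min(1+min_coins(13)=1+3=4, 1+min_coins(11)=1+3=4, 1+min_coins(7)=1+1=2) = 2
min_coins(15) = min(1+min_coins(14)=1+2=3, 1+min_coins(12)=1+4=5, 1+min_coins(8)=1+2=3) = 3
min_coins(16) = min(1+min_coins(15)=1+3=4, 1+min_coins(13)=1+3=4, 1+min_coins(9)=1+3=4) = 4
min_coins(17) = min(1+min_coins(16)=1+4=5, 1+min_coins(14)=1+2=3, 1+min_coins(10)=1+2=3) = 3

3


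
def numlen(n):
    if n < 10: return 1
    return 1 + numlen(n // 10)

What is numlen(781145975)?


numlen(781145975) = 1 + numlen(78114597)
numlen(78114597) = 1 + numlen(7811459)
numlen(7811459) = 1 + numlen(781145)
numlen(781145) = 1 + numlen(78114)
numlen(78114) = 1 + numlen(7811)
numlen(7811) = 1 + numlen(781)
numlen(781) = 1 + numlen(78)
numlen(78) = 1 + numlen(7)
numlen(7) = 1  (base case: 7 < 10)
Unwinding: 1 + 1 + 1 + 1 + 1 + 1 + 1 + 1 + 1 = 9

9


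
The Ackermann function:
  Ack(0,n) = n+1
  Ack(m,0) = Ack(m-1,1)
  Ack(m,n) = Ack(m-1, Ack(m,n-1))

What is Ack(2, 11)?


Ack(2, 11) = Ack(1, Ack(2, 10))
  Ack(2, 10) = Ack(1, Ack(2, 9))
    Ack(2, 9) = Ack(1, Ack(2, 8))
      Ack(2, 8) = Ack(1, Ack(2, 7))
        Ack(2, 7) = Ack(1, Ack(2, 6))
          Ack(2, 6) = Ack(1, Ack(2, 5))
          Ack(2, 5) = Ack(1, Ack(2, 4))
          Ack(2, 4) = Ack(1, Ack(2, 3))
          Ack(2, 3) = Ack(1, Ack(2, 2))
          Ack(2, 2) = Ack(1, Ack(2, 1))
          Ack(2, 1) = Ack(1, Ack(2, 0))
          Ack(2, 0) = Ack(1, 1)
          Ack(1, 1) = Ack(0, Ack(1, 0))
          Ack(1, 0) = Ack(0, 1)
          Ack(0, 1) = 2
            = Ack(0, 2)
          Ack(0, 2) = 3
            = Ack(1, 3)
          Ack(1, 3) = Ack(0, Ack(1, 2))
          Ack(1, 2) = Ack(0, Ack(1, 1))
          Ack(1, 1) = Ack(0, Ack(1, 0))
          Ack(1, 0) = Ack(0, 1)
          Ack(0, 1) = 2
            = Ack(0, 2)
          Ack(0, 2) = 3
... (trace truncated)
Result: Ack(2, 11) = 25

25


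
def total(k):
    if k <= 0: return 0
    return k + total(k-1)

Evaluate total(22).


total(22)
= 22 + 21 + 20 + 19 + 18 + 17 + 16 + 15 + 14 + 13 + 12 + 11 + 10 + 9 + 8 + 7 + 6 + 5 + 4 + 3 + 2 + 1 + total(0)
= 22 + 21 + 20 + 19 + 18 + 17 + 16 + 15 + 14 + 13 + 12 + 11 + 10 + 9 + 8 + 7 + 6 + 5 + 4 + 3 + 2 + 1 + 0
= 253

253


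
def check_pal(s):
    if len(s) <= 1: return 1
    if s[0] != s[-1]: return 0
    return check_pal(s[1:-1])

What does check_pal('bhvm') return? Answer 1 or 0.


check_pal('bhvm'): s[0]='b' != s[-1]='m' -> return 0
Result: 0 (not a palindrome)

0


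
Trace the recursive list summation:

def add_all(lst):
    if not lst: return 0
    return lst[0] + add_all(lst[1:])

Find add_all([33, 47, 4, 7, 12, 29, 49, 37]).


add_all([33, 47, 4, 7, 12, 29, 49, 37]) = 33 + add_all([47, 4, 7, 12, 29, 49, 37])
add_all([47, 4, 7, 12, 29, 49, 37]) = 47 + add_all([4, 7, 12, 29, 49, 37])
add_all([4, 7, 12, 29, 49, 37]) = 4 + add_all([7, 12, 29, 49, 37])
add_all([7, 12, 29, 49, 37]) = 7 + add_all([12, 29, 49, 37])
add_all([12, 29, 49, 37]) = 12 + add_all([29, 49, 37])
add_all([29, 49, 37]) = 29 + add_all([49, 37])
add_all([49, 37]) = 49 + add_all([37])
add_all([37]) = 37 + add_all([])
add_all([]) = 0  (base case)
Total: 33 + 47 + 4 + 7 + 12 + 29 + 49 + 37 + 0 = 218

218


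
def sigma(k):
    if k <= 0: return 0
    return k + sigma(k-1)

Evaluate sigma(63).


sigma(63)
= 63 + 62 + 61 + 60 + 59 + 58 + 57 + 56 + 55 + 54 + 53 + 52 + 51 + 50 + 49 + 48 + 47 + 46 + 45 + 44 + 43 + 42 + 41 + 40 + 39 + 38 + 37 + 36 + 35 + 34 + 33 + 32 + 31 + 30 + 29 + 28 + 27 + 26 + 25 + 24 + 23 + 22 + 21 + 20 + 19 + 18 + 17 + 16 + 15 + 14 + 13 + 12 + 11 + 10 + 9 + 8 + 7 + 6 + 5 + 4 + 3 + 2 + 1 + sigma(0)
= 63 + 62 + 61 + 60 + 59 + 58 + 57 + 56 + 55 + 54 + 53 + 52 + 51 + 50 + 49 + 48 + 47 + 46 + 45 + 44 + 43 + 42 + 41 + 40 + 39 + 38 + 37 + 36 + 35 + 34 + 33 + 32 + 31 + 30 + 29 + 28 + 27 + 26 + 25 + 24 + 23 + 22 + 21 + 20 + 19 + 18 + 17 + 16 + 15 + 14 + 13 + 12 + 11 + 10 + 9 + 8 + 7 + 6 + 5 + 4 + 3 + 2 + 1 + 0
= 2016

2016


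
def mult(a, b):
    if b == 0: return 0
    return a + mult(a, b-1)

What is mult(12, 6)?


mult(12, 6) = 12 + mult(12, 5)
mult(12, 5) = 12 + mult(12, 4)
mult(12, 4) = 12 + mult(12, 3)
mult(12, 3) = 12 + mult(12, 2)
mult(12, 2) = 12 + mult(12, 1)
mult(12, 1) = 12 + mult(12, 0)
mult(12, 0) = 0  (base case)
Total: 12 + 12 + 12 + 12 + 12 + 12 + 0 = 72

72


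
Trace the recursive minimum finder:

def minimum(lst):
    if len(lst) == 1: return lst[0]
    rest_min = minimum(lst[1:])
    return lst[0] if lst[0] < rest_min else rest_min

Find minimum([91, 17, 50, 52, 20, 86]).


minimum([91, 17, 50, 52, 20, 86]): compare 91 with minimum([17, 50, 52, 20, 86])
minimum([17, 50, 52, 20, 86]): compare 17 with minimum([50, 52, 20, 86])
minimum([50, 52, 20, 86]): compare 50 with minimum([52, 20, 86])
minimum([52, 20, 86]): compare 52 with minimum([20, 86])
minimum([20, 86]): compare 20 with minimum([86])
minimum([86]) = 86  (base case)
Compare 20 with 86 -> 20
Compare 52 with 20 -> 20
Compare 50 with 20 -> 20
Compare 17 with 20 -> 17
Compare 91 with 17 -> 17

17


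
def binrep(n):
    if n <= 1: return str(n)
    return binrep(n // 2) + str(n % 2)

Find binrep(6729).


binrep(6729) = binrep(3364) + '1'
binrep(3364) = binrep(1682) + '0'
binrep(1682) = binrep(841) + '0'
binrep(841) = binrep(420) + '1'
binrep(420) = binrep(210) + '0'
binrep(210) = binrep(105) + '0'
binrep(105) = binrep(52) + '1'
binrep(52) = binrep(26) + '0'
binrep(26) = binrep(13) + '0'
binrep(13) = binrep(6) + '1'
binrep(6) = binrep(3) + '0'
binrep(3) = binrep(1) + '1'
binrep(1) = '1'  (base case)
Concatenating: '1' + '1' + '0' + '1' + '0' + '0' + '1' + '0' + '0' + '1' + '0' + '0' + '1' = '1101001001001'

1101001001001


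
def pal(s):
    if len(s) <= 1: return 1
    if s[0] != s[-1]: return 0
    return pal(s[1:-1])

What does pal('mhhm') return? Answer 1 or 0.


pal('mhhm'): s[0]='m' == s[-1]='m' -> check pal('hh')
pal('hh'): s[0]='h' == s[-1]='h' -> check pal('')
pal(''): len <= 1 -> return 1  (base case)
Result: 1 (palindrome)

1


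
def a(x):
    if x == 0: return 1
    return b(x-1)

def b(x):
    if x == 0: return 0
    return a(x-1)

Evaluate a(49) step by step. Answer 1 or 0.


a(49) = b(48)
b(48) = a(47)
a(47) = b(46)
b(46) = a(45)
a(45) = b(44)
b(44) = a(43)
a(43) = b(42)
b(42) = a(41)
a(41) = b(40)
b(40) = a(39)
a(39) = b(38)
b(38) = a(37)
a(37) = b(36)
b(36) = a(35)
a(35) = b(34)
b(34) = a(33)
a(33) = b(32)
b(32) = a(31)
a(31) = b(30)
b(30) = a(29)
a(29) = b(28)
b(28) = a(27)
a(27) = b(26)
b(26) = a(25)
a(25) = b(24)
b(24) = a(23)
a(23) = b(22)
b(22) = a(21)
a(21) = b(20)
b(20) = a(19)
a(19) = b(18)
b(18) = a(17)
a(17) = b(16)
b(16) = a(15)
a(15) = b(14)
b(14) = a(13)
a(13) = b(12)
b(12) = a(11)
a(11) = b(10)
b(10) = a(9)
a(9) = b(8)
b(8) = a(7)
a(7) = b(6)
b(6) = a(5)
a(5) = b(4)
b(4) = a(3)
a(3) = b(2)
b(2) = a(1)
a(1) = b(0)
b(0) = 0  (base case)
Result: 0

0


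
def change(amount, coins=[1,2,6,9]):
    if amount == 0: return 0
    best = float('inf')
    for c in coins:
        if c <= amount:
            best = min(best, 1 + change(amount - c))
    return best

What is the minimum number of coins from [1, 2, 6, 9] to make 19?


Building up with DP:
change(0) = 0
change(1) = min(1+change(0)=1+0=1) = 1
change(2) = min(1+change(1)=1+1=2, 1+change(0)=1+0=1) = 1
change(3) = min(1+change(2)=1+1=2, 1+change(1)=1+1=2) = 2
change(4) = min(1+change(3)=1+2=3, 1+change(2)=1+1=2) = 2
change(5) = min(1+change(4)=1+2=3, 1+change(3)=1+2=3) = 3
change(6) = min(1+change(5)=1+3=4, 1+change(4)=1+2=3, 1+change(0)=1+0=1) = 1
change(7) = min(1+change(6)=1+1=2, 1+change(5)=1+3=4, 1+change(1)=1+1=2) = 2
change(8) = min(1+change(7)=1+2=3, 1+change(6)=1+1=2, 1+change(2)=1+1=2) = 2
change(9) = min(1+change(8)=1+2=3, 1+change(7)=1+2=3, 1+change(3)=1+2=3, 1+change(0)=1+0=1) = 1
change(10) = min(1+change(9)=1+1=2, 1+change(8)=1+2=3, 1+change(4)=1+2=3, 1+change(1)=1+1=2) = 2
change(11) = min(1+change(10)=1+2=3, 1+change(9)=1+1=2, 1+change(5)=1+3=4, 1+change(2)=1+1=2) = 2
change(12) = min(1+change(11)=1+2=3, 1+change(10)=1+2=3, 1+change(6)=1+1=2, 1+change(3)=1+2=3) = 2
change(13) = min(1+change(12)=1+2=3, 1+change(11)=1+2=3, 1+change(7)=1+2=3, 1+change(4)=1+2=3) = 3
change(14) = min(1+change(13)=1+3=4, 1+change(12)=1+2=3, 1+change(8)=1+2=3, 1+change(5)=1+3=4) = 3
change(15) = min(1+change(14)=1+3=4, 1+change(13)=1+3=4, 1+change(9)=1+1=2, 1+change(6)=1+1=2) = 2
change(16) = min(1+change(15)=1+2=3, 1+change(14)=1+3=4, 1+change(10)=1+2=3, 1+change(7)=1+2=3) = 3
change(17) = min(1+change(16)=1+3=4, 1+change(15)=1+2=3, 1+change(11)=1+2=3, 1+change(8)=1+2=3) = 3
change(18) = min(1+change(17)=1+3=4, 1+change(16)=1+3=4, 1+change(12)=1+2=3, 1+change(9)=1+1=2) = 2
change(19) = min(1+change(18)=1+2=3, 1+change(17)=1+3=4, 1+change(13)=1+3=4, 1+change(10)=1+2=3) = 3

3


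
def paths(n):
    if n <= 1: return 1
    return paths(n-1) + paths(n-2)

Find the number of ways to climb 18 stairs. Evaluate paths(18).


Building up from base cases:
paths(0) = 1
paths(1) = 1
paths(2) = paths(1) + paths(0) = 1 + 1 = 2
paths(3) = paths(2) + paths(1) = 2 + 1 = 3
paths(4) = paths(3) + paths(2) = 3 + 2 = 5
paths(5) = paths(4) + paths(3) = 5 + 3 = 8
paths(6) = paths(5) + paths(4) = 8 + 5 = 13
paths(7) = paths(6) + paths(5) = 13 + 8 = 21
paths(8) = paths(7) + paths(6) = 21 + 13 = 34
paths(9) = paths(8) + paths(7) = 34 + 21 = 55
paths(10) = paths(9) + paths(8) = 55 + 34 = 89
paths(11) = paths(10) + paths(9) = 89 + 55 = 144
paths(12) = paths(11) + paths(10) = 144 + 89 = 233
paths(13) = paths(12) + paths(11) = 233 + 144 = 377
paths(14) = paths(13) + paths(12) = 377 + 233 = 610
paths(15) = paths(14) + paths(13) = 610 + 377 = 987
paths(16) = paths(15) + paths(14) = 987 + 610 = 1597
paths(17) = paths(16) + paths(15) = 1597 + 987 = 2584
paths(18) = paths(17) + paths(16) = 2584 + 1597 = 4181

4181


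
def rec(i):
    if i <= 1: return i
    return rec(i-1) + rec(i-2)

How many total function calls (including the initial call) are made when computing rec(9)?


Let C(n) = total calls for rec(n)
C(0) = 1, C(1) = 1
C(2) = 1 + C(1) + C(0) = 1 + 1 + 1 = 3
C(3) = 1 + C(2) + C(1) = 1 + 3 + 1 = 5
C(4) = 1 + C(3) + C(2) = 1 + 5 + 3 = 9
C(5) = 1 + C(4) + C(3) = 1 + 9 + 5 = 15
C(6) = 1 + C(5) + C(4) = 1 + 15 + 9 = 25
C(7) = 1 + C(6) + C(5) = 1 + 25 + 15 = 41
C(8) = 1 + C(7) + C(6) = 1 + 41 + 25 = 67
C(9) = 1 + C(8) + C(7) = 1 + 67 + 41 = 109

109


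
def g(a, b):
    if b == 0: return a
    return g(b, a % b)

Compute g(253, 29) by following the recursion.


g(253, 29) = g(29, 21)
g(29, 21) = g(21, 8)
g(21, 8) = g(8, 5)
g(8, 5) = g(5, 3)
g(5, 3) = g(3, 2)
g(3, 2) = g(2, 1)
g(2, 1) = g(1, 0)
g(1, 0) = 1  (base case)

1


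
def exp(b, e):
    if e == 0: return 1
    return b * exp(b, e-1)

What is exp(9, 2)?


exp(9, 2)
= 9 * exp(9, 1)
= 9 * 9 * exp(9, 0)
= 9 * 9 * 1
= 81

81


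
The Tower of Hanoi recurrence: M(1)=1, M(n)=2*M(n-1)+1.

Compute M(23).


M(23) = 2 * M(22) + 1
M(22) = 2 * M(21) + 1
M(21) = 2 * M(20) + 1
M(20) = 2 * M(19) + 1
M(19) = 2 * M(18) + 1
M(18) = 2 * M(17) + 1
M(17) = 2 * M(16) + 1
M(16) = 2 * M(15) + 1
M(15) = 2 * M(14) + 1
M(14) = 2 * M(13) + 1
M(13) = 2 * M(12) + 1
M(12) = 2 * M(11) + 1
M(11) = 2 * M(10) + 1
M(10) = 2 * M(9) + 1
M(9) = 2 * M(8) + 1
M(8) = 2 * M(7) + 1
M(7) = 2 * M(6) + 1
M(6) = 2 * M(5) + 1
M(5) = 2 * M(4) + 1
M(4) = 2 * M(3) + 1
M(3) = 2 * M(2) + 1
M(2) = 2 * M(1) + 1
M(1) = 1  (base case)
M(2) = 2 * 1 + 1 = 3
M(3) = 2 * 3 + 1 = 7
M(4) = 2 * 7 + 1 = 15
M(5) = 2 * 15 + 1 = 31
M(6) = 2 * 31 + 1 = 63
M(7) = 2 * 63 + 1 = 127
M(8) = 2 * 127 + 1 = 255
M(9) = 2 * 255 + 1 = 511
M(10) = 2 * 511 + 1 = 1023
M(11) = 2 * 1023 + 1 = 2047
M(12) = 2 * 2047 + 1 = 4095
M(13) = 2 * 4095 + 1 = 8191
M(14) = 2 * 8191 + 1 = 16383
M(15) = 2 * 16383 + 1 = 32767
M(16) = 2 * 32767 + 1 = 65535
M(17) = 2 * 65535 + 1 = 131071
M(18) = 2 * 131071 + 1 = 262143
M(19) = 2 * 262143 + 1 = 524287
M(20) = 2 * 524287 + 1 = 1048575
M(21) = 2 * 1048575 + 1 = 2097151
M(22) = 2 * 2097151 + 1 = 4194303
M(23) = 2 * 4194303 + 1 = 8388607

8388607


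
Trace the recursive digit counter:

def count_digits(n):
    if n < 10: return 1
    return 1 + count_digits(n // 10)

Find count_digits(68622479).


count_digits(68622479) = 1 + count_digits(6862247)
count_digits(6862247) = 1 + count_digits(686224)
count_digits(686224) = 1 + count_digits(68622)
count_digits(68622) = 1 + count_digits(6862)
count_digits(6862) = 1 + count_digits(686)
count_digits(686) = 1 + count_digits(68)
count_digits(68) = 1 + count_digits(6)
count_digits(6) = 1  (base case: 6 < 10)
Unwinding: 1 + 1 + 1 + 1 + 1 + 1 + 1 + 1 = 8

8


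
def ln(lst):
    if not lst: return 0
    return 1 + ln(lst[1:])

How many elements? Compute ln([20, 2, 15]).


ln([20, 2, 15]) = 1 + ln([2, 15])
ln([2, 15]) = 1 + ln([15])
ln([15]) = 1 + ln([])
ln([]) = 0  (base case)
Unwinding: 1 + 1 + 1 + 0 = 3

3


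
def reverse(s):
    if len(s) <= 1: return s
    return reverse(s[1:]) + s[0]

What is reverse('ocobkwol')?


reverse('ocobkwol') = reverse('cobkwol') + 'o'
reverse('cobkwol') = reverse('obkwol') + 'c'
reverse('obkwol') = reverse('bkwol') + 'o'
reverse('bkwol') = reverse('kwol') + 'b'
reverse('kwol') = reverse('wol') + 'k'
reverse('wol') = reverse('ol') + 'w'
reverse('ol') = reverse('l') + 'o'
reverse('l') = 'l'  (base case)
Concatenating: 'l' + 'o' + 'w' + 'k' + 'b' + 'o' + 'c' + 'o' = 'lowkboco'

lowkboco


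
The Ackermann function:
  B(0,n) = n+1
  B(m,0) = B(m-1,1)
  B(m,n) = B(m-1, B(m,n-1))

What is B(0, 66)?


B(0, 66) = 67
Result: B(0, 66) = 67

67


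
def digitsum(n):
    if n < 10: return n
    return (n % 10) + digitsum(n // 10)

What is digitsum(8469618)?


digitsum(8469618) = 8 + digitsum(846961)
digitsum(846961) = 1 + digitsum(84696)
digitsum(84696) = 6 + digitsum(8469)
digitsum(8469) = 9 + digitsum(846)
digitsum(846) = 6 + digitsum(84)
digitsum(84) = 4 + digitsum(8)
digitsum(8) = 8  (base case)
Total: 8 + 1 + 6 + 9 + 6 + 4 + 8 = 42

42


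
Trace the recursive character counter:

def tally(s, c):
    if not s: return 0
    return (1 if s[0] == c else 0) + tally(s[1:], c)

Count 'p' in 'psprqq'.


s[0]='p' == 'p' -> 1
s[0]='s' != 'p' -> 0
s[0]='p' == 'p' -> 1
s[0]='r' != 'p' -> 0
s[0]='q' != 'p' -> 0
s[0]='q' != 'p' -> 0
Sum: 1 + 0 + 1 + 0 + 0 + 0 = 2

2


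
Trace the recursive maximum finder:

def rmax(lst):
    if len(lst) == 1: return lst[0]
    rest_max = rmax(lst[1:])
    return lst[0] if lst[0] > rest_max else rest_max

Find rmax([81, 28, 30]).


rmax([81, 28, 30]): compare 81 with rmax([28, 30])
rmax([28, 30]): compare 28 with rmax([30])
rmax([30]) = 30  (base case)
Compare 28 with 30 -> 30
Compare 81 with 30 -> 81

81


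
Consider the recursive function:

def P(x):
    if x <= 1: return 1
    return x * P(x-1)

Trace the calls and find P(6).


P(6)
= 6 * P(5)
= 6 * 5 * P(4)
= 6 * 5 * 4 * P(3)
= 6 * 5 * 4 * 3 * P(2)
= 6 * 5 * 4 * 3 * 2 * P(1)
= 6 * 5 * 4 * 3 * 2 * 1
= 720

720


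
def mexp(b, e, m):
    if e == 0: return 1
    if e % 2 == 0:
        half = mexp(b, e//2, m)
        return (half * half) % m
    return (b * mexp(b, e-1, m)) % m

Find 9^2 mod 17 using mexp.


mexp(9, 2, 17): e is even, compute mexp(9, 1, 17)
  mexp(9, 1, 17): e is odd, compute mexp(9, 0, 17)
    mexp(9, 0, 17) = 1
  (9 * 1) % 17 = 9
half=9, (9*9) % 17 = 13

13


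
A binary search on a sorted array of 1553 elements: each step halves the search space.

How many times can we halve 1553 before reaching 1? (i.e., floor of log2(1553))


1553 / 2 = 776
776 / 2 = 388
388 / 2 = 194
194 / 2 = 97
97 / 2 = 48
48 / 2 = 24
24 / 2 = 12
12 / 2 = 6
6 / 2 = 3
3 / 2 = 1
Reached 1 after 10 halvings

10


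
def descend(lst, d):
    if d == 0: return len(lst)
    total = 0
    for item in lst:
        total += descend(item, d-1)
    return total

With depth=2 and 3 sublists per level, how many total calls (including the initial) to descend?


At depth 0 (root): 1 call
At depth 1: each of 1 parents calls descend on 3 children = 3 calls
At depth 2: each of 3 parents calls descend on 3 children = 9 calls
Total: 1 + 3 + 9 = 13

13


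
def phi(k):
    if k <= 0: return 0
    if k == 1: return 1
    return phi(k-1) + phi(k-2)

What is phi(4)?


Computing phi(4) bottom-up:
phi(0) = 0
phi(1) = 1
phi(2) = phi(1) + phi(0) = 1 + 0 = 1
phi(3) = phi(2) + phi(1) = 1 + 1 = 2
phi(4) = phi(3) + phi(2) = 2 + 1 = 3

3


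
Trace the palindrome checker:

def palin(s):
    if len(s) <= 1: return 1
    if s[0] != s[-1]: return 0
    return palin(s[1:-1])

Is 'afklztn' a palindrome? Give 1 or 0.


palin('afklztn'): s[0]='a' != s[-1]='n' -> return 0
Result: 0 (not a palindrome)

0


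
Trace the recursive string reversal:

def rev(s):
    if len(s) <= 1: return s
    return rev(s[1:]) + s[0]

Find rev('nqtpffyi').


rev('nqtpffyi') = rev('qtpffyi') + 'n'
rev('qtpffyi') = rev('tpffyi') + 'q'
rev('tpffyi') = rev('pffyi') + 't'
rev('pffyi') = rev('ffyi') + 'p'
rev('ffyi') = rev('fyi') + 'f'
rev('fyi') = rev('yi') + 'f'
rev('yi') = rev('i') + 'y'
rev('i') = 'i'  (base case)
Concatenating: 'i' + 'y' + 'f' + 'f' + 'p' + 't' + 'q' + 'n' = 'iyffptqn'

iyffptqn


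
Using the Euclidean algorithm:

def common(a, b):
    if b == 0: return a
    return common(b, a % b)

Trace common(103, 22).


common(103, 22) = common(22, 15)
common(22, 15) = common(15, 7)
common(15, 7) = common(7, 1)
common(7, 1) = common(1, 0)
common(1, 0) = 1  (base case)

1


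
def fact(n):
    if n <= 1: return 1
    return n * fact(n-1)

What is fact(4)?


fact(4)
= 4 * fact(3)
= 4 * 3 * fact(2)
= 4 * 3 * 2 * fact(1)
= 4 * 3 * 2 * 1
= 24

24


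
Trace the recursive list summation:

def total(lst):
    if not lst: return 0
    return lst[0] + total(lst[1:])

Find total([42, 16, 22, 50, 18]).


total([42, 16, 22, 50, 18]) = 42 + total([16, 22, 50, 18])
total([16, 22, 50, 18]) = 16 + total([22, 50, 18])
total([22, 50, 18]) = 22 + total([50, 18])
total([50, 18]) = 50 + total([18])
total([18]) = 18 + total([])
total([]) = 0  (base case)
Total: 42 + 16 + 22 + 50 + 18 + 0 = 148

148


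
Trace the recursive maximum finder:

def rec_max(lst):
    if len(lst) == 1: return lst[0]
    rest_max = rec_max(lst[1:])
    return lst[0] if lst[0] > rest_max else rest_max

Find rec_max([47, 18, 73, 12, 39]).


rec_max([47, 18, 73, 12, 39]): compare 47 with rec_max([18, 73, 12, 39])
rec_max([18, 73, 12, 39]): compare 18 with rec_max([73, 12, 39])
rec_max([73, 12, 39]): compare 73 with rec_max([12, 39])
rec_max([12, 39]): compare 12 with rec_max([39])
rec_max([39]) = 39  (base case)
Compare 12 with 39 -> 39
Compare 73 with 39 -> 73
Compare 18 with 73 -> 73
Compare 47 with 73 -> 73

73


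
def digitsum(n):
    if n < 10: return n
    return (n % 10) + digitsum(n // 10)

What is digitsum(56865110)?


digitsum(56865110) = 0 + digitsum(5686511)
digitsum(5686511) = 1 + digitsum(568651)
digitsum(568651) = 1 + digitsum(56865)
digitsum(56865) = 5 + digitsum(5686)
digitsum(5686) = 6 + digitsum(568)
digitsum(568) = 8 + digitsum(56)
digitsum(56) = 6 + digitsum(5)
digitsum(5) = 5  (base case)
Total: 0 + 1 + 1 + 5 + 6 + 8 + 6 + 5 = 32

32


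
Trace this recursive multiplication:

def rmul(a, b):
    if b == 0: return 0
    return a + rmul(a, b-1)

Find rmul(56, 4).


rmul(56, 4) = 56 + rmul(56, 3)
rmul(56, 3) = 56 + rmul(56, 2)
rmul(56, 2) = 56 + rmul(56, 1)
rmul(56, 1) = 56 + rmul(56, 0)
rmul(56, 0) = 0  (base case)
Total: 56 + 56 + 56 + 56 + 0 = 224

224


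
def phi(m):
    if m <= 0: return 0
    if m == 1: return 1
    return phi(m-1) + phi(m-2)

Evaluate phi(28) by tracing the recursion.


Computing phi(28) bottom-up:
phi(0) = 0
phi(1) = 1
phi(2) = phi(1) + phi(0) = 1 + 0 = 1
phi(3) = phi(2) + phi(1) = 1 + 1 = 2
phi(4) = phi(3) + phi(2) = 2 + 1 = 3
phi(5) = phi(4) + phi(3) = 3 + 2 = 5
phi(6) = phi(5) + phi(4) = 5 + 3 = 8
phi(7) = phi(6) + phi(5) = 8 + 5 = 13
phi(8) = phi(7) + phi(6) = 13 + 8 = 21
phi(9) = phi(8) + phi(7) = 21 + 13 = 34
phi(10) = phi(9) + phi(8) = 34 + 21 = 55
phi(11) = phi(10) + phi(9) = 55 + 34 = 89
phi(12) = phi(11) + phi(10) = 89 + 55 = 144
phi(13) = phi(12) + phi(11) = 144 + 89 = 233
phi(14) = phi(13) + phi(12) = 233 + 144 = 377
phi(15) = phi(14) + phi(13) = 377 + 233 = 610
phi(16) = phi(15) + phi(14) = 610 + 377 = 987
phi(17) = phi(16) + phi(15) = 987 + 610 = 1597
phi(18) = phi(17) + phi(16) = 1597 + 987 = 2584
phi(19) = phi(18) + phi(17) = 2584 + 1597 = 4181
phi(20) = phi(19) + phi(18) = 4181 + 2584 = 6765
phi(21) = phi(20) + phi(19) = 6765 + 4181 = 10946
phi(22) = phi(21) + phi(20) = 10946 + 6765 = 17711
phi(23) = phi(22) + phi(21) = 17711 + 10946 = 28657
phi(24) = phi(23) + phi(22) = 28657 + 17711 = 46368
phi(25) = phi(24) + phi(23) = 46368 + 28657 = 75025
phi(26) = phi(25) + phi(24) = 75025 + 46368 = 121393
phi(27) = phi(26) + phi(25) = 121393 + 75025 = 196418
phi(28) = phi(27) + phi(26) = 196418 + 121393 = 317811

317811


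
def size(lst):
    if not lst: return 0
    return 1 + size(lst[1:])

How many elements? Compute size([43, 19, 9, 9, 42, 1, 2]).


size([43, 19, 9, 9, 42, 1, 2]) = 1 + size([19, 9, 9, 42, 1, 2])
size([19, 9, 9, 42, 1, 2]) = 1 + size([9, 9, 42, 1, 2])
size([9, 9, 42, 1, 2]) = 1 + size([9, 42, 1, 2])
size([9, 42, 1, 2]) = 1 + size([42, 1, 2])
size([42, 1, 2]) = 1 + size([1, 2])
size([1, 2]) = 1 + size([2])
size([2]) = 1 + size([])
size([]) = 0  (base case)
Unwinding: 1 + 1 + 1 + 1 + 1 + 1 + 1 + 0 = 7

7


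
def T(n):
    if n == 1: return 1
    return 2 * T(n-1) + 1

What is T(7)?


T(7) = 2 * T(6) + 1
T(6) = 2 * T(5) + 1
T(5) = 2 * T(4) + 1
T(4) = 2 * T(3) + 1
T(3) = 2 * T(2) + 1
T(2) = 2 * T(1) + 1
T(1) = 1  (base case)
T(2) = 2 * 1 + 1 = 3
T(3) = 2 * 3 + 1 = 7
T(4) = 2 * 7 + 1 = 15
T(5) = 2 * 15 + 1 = 31
T(6) = 2 * 31 + 1 = 63
T(7) = 2 * 63 + 1 = 127

127


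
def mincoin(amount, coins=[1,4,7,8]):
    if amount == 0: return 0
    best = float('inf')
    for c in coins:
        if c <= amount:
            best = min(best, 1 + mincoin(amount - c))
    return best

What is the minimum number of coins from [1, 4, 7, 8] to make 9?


Building up with DP:
mincoin(0) = 0
mincoin(1) = min(1+mincoin(0)=1+0=1) = 1
mincoin(2) = min(1+mincoin(1)=1+1=2) = 2
mincoin(3) = min(1+mincoin(2)=1+2=3) = 3
mincoin(4) = min(1+mincoin(3)=1+3=4, 1+mincoin(0)=1+0=1) = 1
mincoin(5) = min(1+mincoin(4)=1+1=2, 1+mincoin(1)=1+1=2) = 2
mincoin(6) = min(1+mincoin(5)=1+2=3, 1+mincoin(2)=1+2=3) = 3
mincoin(7) = min(1+mincoin(6)=1+3=4, 1+mincoin(3)=1+3=4, 1+mincoin(0)=1+0=1) = 1
mincoin(8) = min(1+mincoin(7)=1+1=2, 1+mincoin(4)=1+1=2, 1+mincoin(1)=1+1=2, 1+mincoin(0)=1+0=1) = 1
mincoin(9) = min(1+mincoin(8)=1+1=2, 1+mincoin(5)=1+2=3, 1+mincoin(2)=1+2=3, 1+mincoin(1)=1+1=2) = 2

2


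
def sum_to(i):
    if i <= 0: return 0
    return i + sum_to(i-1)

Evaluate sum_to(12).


sum_to(12)
= 12 + 11 + 10 + 9 + 8 + 7 + 6 + 5 + 4 + 3 + 2 + 1 + sum_to(0)
= 12 + 11 + 10 + 9 + 8 + 7 + 6 + 5 + 4 + 3 + 2 + 1 + 0
= 78

78


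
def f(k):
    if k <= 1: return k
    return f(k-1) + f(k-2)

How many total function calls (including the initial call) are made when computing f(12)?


Let C(n) = total calls for f(n)
C(0) = 1, C(1) = 1
C(2) = 1 + C(1) + C(0) = 1 + 1 + 1 = 3
C(3) = 1 + C(2) + C(1) = 1 + 3 + 1 = 5
C(4) = 1 + C(3) + C(2) = 1 + 5 + 3 = 9
C(5) = 1 + C(4) + C(3) = 1 + 9 + 5 = 15
C(6) = 1 + C(5) + C(4) = 1 + 15 + 9 = 25
C(7) = 1 + C(6) + C(5) = 1 + 25 + 15 = 41
C(8) = 1 + C(7) + C(6) = 1 + 41 + 25 = 67
C(9) = 1 + C(8) + C(7) = 1 + 67 + 41 = 109
C(10) = 1 + C(9) + C(8) = 1 + 109 + 67 = 177
C(11) = 1 + C(10) + C(9) = 1 + 177 + 109 = 287
C(12) = 1 + C(11) + C(10) = 1 + 287 + 177 = 465

465


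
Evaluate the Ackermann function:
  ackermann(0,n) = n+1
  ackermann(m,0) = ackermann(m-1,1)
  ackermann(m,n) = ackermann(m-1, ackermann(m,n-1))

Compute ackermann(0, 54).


ackermann(0, 54) = 55
Result: ackermann(0, 54) = 55

55


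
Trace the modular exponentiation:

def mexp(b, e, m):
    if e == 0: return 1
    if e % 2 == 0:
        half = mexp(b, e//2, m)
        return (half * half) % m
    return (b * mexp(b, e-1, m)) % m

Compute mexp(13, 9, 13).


mexp(13, 9, 13): e is odd, compute mexp(13, 8, 13)
  mexp(13, 8, 13): e is even, compute mexp(13, 4, 13)
    mexp(13, 4, 13): e is even, compute mexp(13, 2, 13)
      mexp(13, 2, 13): e is even, compute mexp(13, 1, 13)
        mexp(13, 1, 13): e is odd, compute mexp(13, 0, 13)
          mexp(13, 0, 13) = 1
        (13 * 1) % 13 = 0
      half=0, (0*0) % 13 = 0
    half=0, (0*0) % 13 = 0
  half=0, (0*0) % 13 = 0
(13 * 0) % 13 = 0

0


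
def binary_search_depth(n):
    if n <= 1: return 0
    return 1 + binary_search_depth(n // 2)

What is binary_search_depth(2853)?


2853 / 2 = 1426
1426 / 2 = 713
713 / 2 = 356
356 / 2 = 178
178 / 2 = 89
89 / 2 = 44
44 / 2 = 22
22 / 2 = 11
11 / 2 = 5
5 / 2 = 2
2 / 2 = 1
Reached 1 after 11 halvings

11


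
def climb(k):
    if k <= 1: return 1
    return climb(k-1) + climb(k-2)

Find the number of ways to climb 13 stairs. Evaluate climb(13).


Building up from base cases:
climb(0) = 1
climb(1) = 1
climb(2) = climb(1) + climb(0) = 1 + 1 = 2
climb(3) = climb(2) + climb(1) = 2 + 1 = 3
climb(4) = climb(3) + climb(2) = 3 + 2 = 5
climb(5) = climb(4) + climb(3) = 5 + 3 = 8
climb(6) = climb(5) + climb(4) = 8 + 5 = 13
climb(7) = climb(6) + climb(5) = 13 + 8 = 21
climb(8) = climb(7) + climb(6) = 21 + 13 = 34
climb(9) = climb(8) + climb(7) = 34 + 21 = 55
climb(10) = climb(9) + climb(8) = 55 + 34 = 89
climb(11) = climb(10) + climb(9) = 89 + 55 = 144
climb(12) = climb(11) + climb(10) = 144 + 89 = 233
climb(13) = climb(12) + climb(11) = 233 + 144 = 377

377


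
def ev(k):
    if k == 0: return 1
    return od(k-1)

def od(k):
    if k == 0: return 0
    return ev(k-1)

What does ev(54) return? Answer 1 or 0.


ev(54) = od(53)
od(53) = ev(52)
ev(52) = od(51)
od(51) = ev(50)
ev(50) = od(49)
od(49) = ev(48)
ev(48) = od(47)
od(47) = ev(46)
ev(46) = od(45)
od(45) = ev(44)
ev(44) = od(43)
od(43) = ev(42)
ev(42) = od(41)
od(41) = ev(40)
ev(40) = od(39)
od(39) = ev(38)
ev(38) = od(37)
od(37) = ev(36)
ev(36) = od(35)
od(35) = ev(34)
ev(34) = od(33)
od(33) = ev(32)
ev(32) = od(31)
od(31) = ev(30)
ev(30) = od(29)
od(29) = ev(28)
ev(28) = od(27)
od(27) = ev(26)
ev(26) = od(25)
od(25) = ev(24)
ev(24) = od(23)
od(23) = ev(22)
ev(22) = od(21)
od(21) = ev(20)
ev(20) = od(19)
od(19) = ev(18)
ev(18) = od(17)
od(17) = ev(16)
ev(16) = od(15)
od(15) = ev(14)
ev(14) = od(13)
od(13) = ev(12)
ev(12) = od(11)
od(11) = ev(10)
ev(10) = od(9)
od(9) = ev(8)
ev(8) = od(7)
od(7) = ev(6)
ev(6) = od(5)
od(5) = ev(4)
ev(4) = od(3)
od(3) = ev(2)
ev(2) = od(1)
od(1) = ev(0)
ev(0) = 1  (base case)
Result: 1

1


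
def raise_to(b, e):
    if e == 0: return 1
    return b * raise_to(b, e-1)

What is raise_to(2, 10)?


raise_to(2, 10)
= 2 * raise_to(2, 9)
= 2 * 2 * raise_to(2, 8)
= 2 * 2 * 2 * raise_to(2, 7)
= 2 * 2 * 2 * 2 * raise_to(2, 6)
= 2 * 2 * 2 * 2 * 2 * raise_to(2, 5)
= 2 * 2 * 2 * 2 * 2 * 2 * raise_to(2, 4)
= 2 * 2 * 2 * 2 * 2 * 2 * 2 * raise_to(2, 3)
= 2 * 2 * 2 * 2 * 2 * 2 * 2 * 2 * raise_to(2, 2)
= 2 * 2 * 2 * 2 * 2 * 2 * 2 * 2 * 2 * raise_to(2, 1)
= 2 * 2 * 2 * 2 * 2 * 2 * 2 * 2 * 2 * 2 * raise_to(2, 0)
= 2 * 2 * 2 * 2 * 2 * 2 * 2 * 2 * 2 * 2 * 1
= 1024

1024
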